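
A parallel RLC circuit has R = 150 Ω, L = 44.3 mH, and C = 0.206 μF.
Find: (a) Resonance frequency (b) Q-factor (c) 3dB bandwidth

Step 1 — Resonance: ω₀ = 1/√(LC) = 1/√(0.0443·2.06e-07) = 1.047e+04 rad/s.
Step 2 — f₀ = ω₀/(2π) = 1666 Hz.
Step 3 — Parallel Q: Q = R/(ω₀L) = 150/(1.047e+04·0.0443) = 0.3235.
Step 4 — Bandwidth: Δω = ω₀/Q = 3.236e+04 rad/s; BW = Δω/(2π) = 5151 Hz.

(a) f₀ = 1666 Hz  (b) Q = 0.3235  (c) BW = 5151 Hz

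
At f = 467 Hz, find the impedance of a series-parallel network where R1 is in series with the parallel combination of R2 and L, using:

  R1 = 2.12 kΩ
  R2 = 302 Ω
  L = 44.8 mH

Step 1 — Angular frequency: ω = 2π·f = 2π·467 = 2934 rad/s.
Step 2 — Component impedances:
  R1: Z = R = 2120 Ω
  R2: Z = R = 302 Ω
  L: Z = jωL = j·2934·0.0448 = 0 + j131.5 Ω
Step 3 — Parallel branch: R2 || L = 1/(1/R2 + 1/L) = 48.1 + j110.5 Ω.
Step 4 — Series with R1: Z_total = R1 + (R2 || L) = 2168 + j110.5 Ω = 2171∠2.9° Ω.

Z = 2168 + j110.5 Ω = 2171∠2.9° Ω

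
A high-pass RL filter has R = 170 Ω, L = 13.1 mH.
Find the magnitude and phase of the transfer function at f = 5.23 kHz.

Step 1 — Angular frequency: ω = 2π·5230 = 3.286e+04 rad/s.
Step 2 — Transfer function: H(jω) = jωL/(R + jωL).
Step 3 — Numerator jωL = j·430.5; denominator R + jωL = 170 + j430.5.
Step 4 — H = 0.8651 + j0.3416.
Step 5 — Magnitude: |H| = 0.9301 (-0.6 dB); phase: φ = 21.5°.

|H| = 0.9301 (-0.6 dB), φ = 21.5°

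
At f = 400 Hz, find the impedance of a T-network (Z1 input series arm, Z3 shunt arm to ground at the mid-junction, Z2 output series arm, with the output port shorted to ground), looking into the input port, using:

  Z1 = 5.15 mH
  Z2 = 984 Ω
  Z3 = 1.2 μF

Step 1 — Angular frequency: ω = 2π·f = 2π·400 = 2513 rad/s.
Step 2 — Component impedances:
  Z1: Z = jωL = j·2513·0.00515 = 0 + j12.94 Ω
  Z2: Z = R = 984 Ω
  Z3: Z = 1/(jωC) = -j/(ω·C) = 0 - j331.6 Ω
Step 3 — With the output port shorted to ground, the output series arm Z2 runs from the junction to ground; the shunt arm Z3 also runs from the junction to ground. They appear in parallel: Z3 || Z2 = 100.3 - j297.8 Ω.
Step 4 — Series with input arm Z1: Z_in = Z1 + (Z3 || Z2) = 100.3 - j284.8 Ω = 302∠-70.6° Ω.

Z = 100.3 - j284.8 Ω = 302∠-70.6° Ω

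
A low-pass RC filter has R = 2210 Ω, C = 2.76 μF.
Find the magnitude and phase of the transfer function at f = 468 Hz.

Step 1 — Angular frequency: ω = 2π·468 = 2941 rad/s.
Step 2 — Transfer function: H(jω) = 1/(1 + jωRC).
Step 3 — Denominator: 1 + jωRC = 1 + j·2941·2210·2.76e-06 = 1 + j17.94.
Step 4 — H = 0.003099 - j0.05558.
Step 5 — Magnitude: |H| = 0.05567 (-25.1 dB); phase: φ = -86.8°.

|H| = 0.05567 (-25.1 dB), φ = -86.8°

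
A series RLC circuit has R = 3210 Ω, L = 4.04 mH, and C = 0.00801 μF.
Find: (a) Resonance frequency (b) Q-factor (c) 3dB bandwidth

Step 1 — Resonance: ω₀ = 1/√(LC) = 1/√(0.00404·8.01e-09) = 1.758e+05 rad/s.
Step 2 — f₀ = ω₀/(2π) = 2.798e+04 Hz.
Step 3 — Series Q: Q = ω₀L/R = 1.758e+05·0.00404/3210 = 0.2212.
Step 4 — Bandwidth: Δω = ω₀/Q = 7.946e+05 rad/s; BW = Δω/(2π) = 1.265e+05 Hz.

(a) f₀ = 2.798e+04 Hz  (b) Q = 0.2212  (c) BW = 1.265e+05 Hz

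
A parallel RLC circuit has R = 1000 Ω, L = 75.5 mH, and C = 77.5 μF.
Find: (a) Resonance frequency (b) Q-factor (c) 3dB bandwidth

Step 1 — Resonance: ω₀ = 1/√(LC) = 1/√(0.0755·7.75e-05) = 413.4 rad/s.
Step 2 — f₀ = ω₀/(2π) = 65.8 Hz.
Step 3 — Parallel Q: Q = R/(ω₀L) = 1000/(413.4·0.0755) = 32.04.
Step 4 — Bandwidth: Δω = ω₀/Q = 12.9 rad/s; BW = Δω/(2π) = 2.054 Hz.

(a) f₀ = 65.8 Hz  (b) Q = 32.04  (c) BW = 2.054 Hz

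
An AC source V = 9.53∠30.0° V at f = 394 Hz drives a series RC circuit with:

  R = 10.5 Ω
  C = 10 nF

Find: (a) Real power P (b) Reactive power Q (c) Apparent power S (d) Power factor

Step 1 — Angular frequency: ω = 2π·f = 2π·394 = 2476 rad/s.
Step 2 — Component impedances:
  R: Z = R = 10.5 Ω
  C: Z = 1/(jωC) = -j/(ω·C) = 0 - j4.039e+04 Ω
Step 3 — Series combination: Z_total = R + C = 10.5 - j4.039e+04 Ω = 4.039e+04∠-90.0° Ω.
Step 4 — Source phasor: V = 9.53∠30.0° V = 8.253 + j4.765 V.
Step 5 — Current: I = V / Z = -0.0001179 + j0.0002043 A = 0.0002359∠120.0° A.
Step 6 — Complex power: S = V·I* = 5.844e-07 - j0.002248 VA.
Step 7 — Real power: P = Re(S) = 5.844e-07 W.
Step 8 — Reactive power: Q = Im(S) = -0.002248 VAR.
Step 9 — Apparent power: |S| = 0.002248 VA.
Step 10 — Power factor: PF = P/|S| = 0.0002599 (leading).

(a) P = 5.844e-07 W  (b) Q = -0.002248 VAR  (c) S = 0.002248 VA  (d) PF = 0.0002599 (leading)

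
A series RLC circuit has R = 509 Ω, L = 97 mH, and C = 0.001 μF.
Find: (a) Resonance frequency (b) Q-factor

Step 1 — Resonance condition Im(Z)=0 gives ω₀ = 1/√(LC).
Step 2 — ω₀ = 1/√(0.097·1e-09) = 1.015e+05 rad/s.
Step 3 — f₀ = ω₀/(2π) = 1.616e+04 Hz.
Step 4 — Series Q: Q = ω₀L/R = 1.015e+05·0.097/509 = 19.35.

(a) f₀ = 1.616e+04 Hz  (b) Q = 19.35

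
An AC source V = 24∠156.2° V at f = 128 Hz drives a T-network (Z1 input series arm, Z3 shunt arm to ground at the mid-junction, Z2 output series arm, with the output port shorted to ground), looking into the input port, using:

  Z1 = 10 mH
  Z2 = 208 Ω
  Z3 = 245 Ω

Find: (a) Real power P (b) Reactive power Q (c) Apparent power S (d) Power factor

Step 1 — Angular frequency: ω = 2π·f = 2π·128 = 804.2 rad/s.
Step 2 — Component impedances:
  Z1: Z = jωL = j·804.2·0.01 = 0 + j8.042 Ω
  Z2: Z = R = 208 Ω
  Z3: Z = R = 245 Ω
Step 3 — With the output port shorted to ground, the output series arm Z2 runs from the junction to ground; the shunt arm Z3 also runs from the junction to ground. They appear in parallel: Z3 || Z2 = 112.5 Ω.
Step 4 — Series with input arm Z1: Z_in = Z1 + (Z3 || Z2) = 112.5 + j8.042 Ω = 112.8∠4.1° Ω.
Step 5 — Source phasor: V = 24∠156.2° V = -21.96 + j9.685 V.
Step 6 — Current: I = V / Z = -0.1881 + j0.09954 A = 0.2128∠152.1° A.
Step 7 — Complex power: S = V·I* = 5.094 + j0.3642 VA.
Step 8 — Real power: P = Re(S) = 5.094 W.
Step 9 — Reactive power: Q = Im(S) = 0.3642 VAR.
Step 10 — Apparent power: |S| = 5.107 VA.
Step 11 — Power factor: PF = P/|S| = 0.9975 (lagging).

(a) P = 5.094 W  (b) Q = 0.3642 VAR  (c) S = 5.107 VA  (d) PF = 0.9975 (lagging)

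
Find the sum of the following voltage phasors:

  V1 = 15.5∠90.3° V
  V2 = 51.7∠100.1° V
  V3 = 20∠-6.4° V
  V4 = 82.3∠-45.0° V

Step 1 — Convert each phasor to rectangular form:
  V1 = 15.5·(cos(90.3°) + j·sin(90.3°)) = -0.08116 + j15.5 V
  V2 = 51.7·(cos(100.1°) + j·sin(100.1°)) = -9.066 + j50.9 V
  V3 = 20·(cos(-6.4°) + j·sin(-6.4°)) = 19.88 - j2.229 V
  V4 = 82.3·(cos(-45.0°) + j·sin(-45.0°)) = 58.19 - j58.19 V
Step 2 — Sum components: V_total = 68.92 + j5.974 V.
Step 3 — Convert to polar: |V_total| = 69.18 V, ∠V_total = 5.0°.

V_total = 69.18∠5.0° V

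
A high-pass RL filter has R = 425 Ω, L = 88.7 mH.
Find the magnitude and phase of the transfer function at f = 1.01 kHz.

Step 1 — Angular frequency: ω = 2π·1010 = 6346 rad/s.
Step 2 — Transfer function: H(jω) = jωL/(R + jωL).
Step 3 — Numerator jωL = j·562.9; denominator R + jωL = 425 + j562.9.
Step 4 — H = 0.6369 + j0.4809.
Step 5 — Magnitude: |H| = 0.7981 (-2.0 dB); phase: φ = 37.1°.

|H| = 0.7981 (-2.0 dB), φ = 37.1°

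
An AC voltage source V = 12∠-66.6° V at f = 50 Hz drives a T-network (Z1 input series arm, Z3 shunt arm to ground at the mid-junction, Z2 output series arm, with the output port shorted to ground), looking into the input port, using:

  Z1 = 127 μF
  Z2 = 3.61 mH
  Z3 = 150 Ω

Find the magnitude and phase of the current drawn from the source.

Step 1 — Angular frequency: ω = 2π·f = 2π·50 = 314.2 rad/s.
Step 2 — Component impedances:
  Z1: Z = 1/(jωC) = -j/(ω·C) = 0 - j25.06 Ω
  Z2: Z = jωL = j·314.2·0.00361 = 0 + j1.134 Ω
  Z3: Z = R = 150 Ω
Step 3 — With the output port shorted to ground, the output series arm Z2 runs from the junction to ground; the shunt arm Z3 also runs from the junction to ground. They appear in parallel: Z3 || Z2 = 0.008574 + j1.134 Ω.
Step 4 — Series with input arm Z1: Z_in = Z1 + (Z3 || Z2) = 0.008574 - j23.93 Ω = 23.93∠-90.0° Ω.
Step 5 — Source phasor: V = 12∠-66.6° V = 4.766 - j11.01 V.
Step 6 — Ohm's law: I = V / Z_total = (4.766 - j11.01) / (0.008574 - j23.93) = 0.4603 + j0.199 A.
Step 7 — Convert to polar: |I| = 0.5015 A, ∠I = 23.4°.

I = 0.5015∠23.4° A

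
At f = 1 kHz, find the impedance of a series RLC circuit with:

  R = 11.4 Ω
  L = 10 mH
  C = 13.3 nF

Step 1 — Angular frequency: ω = 2π·f = 2π·1000 = 6283 rad/s.
Step 2 — Component impedances:
  R: Z = R = 11.4 Ω
  L: Z = jωL = j·6283·0.01 = 0 + j62.83 Ω
  C: Z = 1/(jωC) = -j/(ω·C) = 0 - j1.197e+04 Ω
Step 3 — Series combination: Z_total = R + L + C = 11.4 - j1.19e+04 Ω = 1.19e+04∠-89.9° Ω.

Z = 11.4 - j1.19e+04 Ω = 1.19e+04∠-89.9° Ω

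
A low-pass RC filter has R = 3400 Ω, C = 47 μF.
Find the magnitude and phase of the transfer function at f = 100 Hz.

Step 1 — Angular frequency: ω = 2π·100 = 628.3 rad/s.
Step 2 — Transfer function: H(jω) = 1/(1 + jωRC).
Step 3 — Denominator: 1 + jωRC = 1 + j·628.3·3400·4.7e-05 = 1 + j100.4.
Step 4 — H = 9.918e-05 - j0.009959.
Step 5 — Magnitude: |H| = 0.009959 (-40.0 dB); phase: φ = -89.4°.

|H| = 0.009959 (-40.0 dB), φ = -89.4°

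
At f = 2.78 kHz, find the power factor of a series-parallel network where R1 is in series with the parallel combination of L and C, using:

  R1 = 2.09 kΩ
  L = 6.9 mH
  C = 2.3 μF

Step 1 — Angular frequency: ω = 2π·f = 2π·2780 = 1.747e+04 rad/s.
Step 2 — Component impedances:
  R1: Z = R = 2090 Ω
  L: Z = jωL = j·1.747e+04·0.0069 = 0 + j120.5 Ω
  C: Z = 1/(jωC) = -j/(ω·C) = 0 - j24.89 Ω
Step 3 — Parallel branch: L || C = 1/(1/L + 1/C) = 0 - j31.37 Ω.
Step 4 — Series with R1: Z_total = R1 + (L || C) = 2090 - j31.37 Ω = 2090∠-0.9° Ω.
Step 5 — Power factor: PF = cos(φ) = Re(Z)/|Z| = 2090/2090.2 = 0.9999.
Step 6 — Type: Im(Z) = -31.37 ⇒ leading (phase φ = -0.9°).

PF = 0.9999 (leading, φ = -0.9°)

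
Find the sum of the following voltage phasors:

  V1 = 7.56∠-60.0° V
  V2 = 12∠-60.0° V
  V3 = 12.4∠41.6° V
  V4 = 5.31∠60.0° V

Step 1 — Convert each phasor to rectangular form:
  V1 = 7.56·(cos(-60.0°) + j·sin(-60.0°)) = 3.78 - j6.547 V
  V2 = 12·(cos(-60.0°) + j·sin(-60.0°)) = 6 - j10.39 V
  V3 = 12.4·(cos(41.6°) + j·sin(41.6°)) = 9.273 + j8.233 V
  V4 = 5.31·(cos(60.0°) + j·sin(60.0°)) = 2.655 + j4.599 V
Step 2 — Sum components: V_total = 21.71 - j4.108 V.
Step 3 — Convert to polar: |V_total| = 22.09 V, ∠V_total = -10.7°.

V_total = 22.09∠-10.7° V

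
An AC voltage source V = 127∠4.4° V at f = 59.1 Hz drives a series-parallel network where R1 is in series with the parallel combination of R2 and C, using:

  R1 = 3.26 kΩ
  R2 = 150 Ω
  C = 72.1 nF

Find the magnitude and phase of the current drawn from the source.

Step 1 — Angular frequency: ω = 2π·f = 2π·59.1 = 371.3 rad/s.
Step 2 — Component impedances:
  R1: Z = R = 3260 Ω
  R2: Z = R = 150 Ω
  C: Z = 1/(jωC) = -j/(ω·C) = 0 - j3.735e+04 Ω
Step 3 — Parallel branch: R2 || C = 1/(1/R2 + 1/C) = 150 - j0.6024 Ω.
Step 4 — Series with R1: Z_total = R1 + (R2 || C) = 3410 - j0.6024 Ω = 3410∠-0.0° Ω.
Step 5 — Source phasor: V = 127∠4.4° V = 126.6 + j9.743 V.
Step 6 — Ohm's law: I = V / Z_total = (126.6 + j9.743) / (3410 - j0.6024) = 0.03713 + j0.002864 A.
Step 7 — Convert to polar: |I| = 0.03724 A, ∠I = 4.4°.

I = 0.03724∠4.4° A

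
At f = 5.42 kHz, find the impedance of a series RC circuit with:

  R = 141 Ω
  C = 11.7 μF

Step 1 — Angular frequency: ω = 2π·f = 2π·5420 = 3.405e+04 rad/s.
Step 2 — Component impedances:
  R: Z = R = 141 Ω
  C: Z = 1/(jωC) = -j/(ω·C) = 0 - j2.51 Ω
Step 3 — Series combination: Z_total = R + C = 141 - j2.51 Ω = 141∠-1.0° Ω.

Z = 141 - j2.51 Ω = 141∠-1.0° Ω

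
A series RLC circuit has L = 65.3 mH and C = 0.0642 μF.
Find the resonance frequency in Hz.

Step 1 — Resonance condition Im(Z)=0 gives ω₀ = 1/√(LC).
Step 2 — ω₀ = 1/√(0.0653·6.42e-08) = 1.544e+04 rad/s.
Step 3 — f₀ = ω₀/(2π) = 2458 Hz.

f₀ = 2458 Hz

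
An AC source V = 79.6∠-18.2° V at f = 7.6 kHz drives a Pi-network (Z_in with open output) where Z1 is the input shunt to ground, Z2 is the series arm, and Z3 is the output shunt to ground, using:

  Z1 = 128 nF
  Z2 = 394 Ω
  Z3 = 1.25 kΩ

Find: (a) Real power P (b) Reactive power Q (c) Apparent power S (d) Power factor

Step 1 — Angular frequency: ω = 2π·f = 2π·7600 = 4.775e+04 rad/s.
Step 2 — Component impedances:
  Z1: Z = 1/(jωC) = -j/(ω·C) = 0 - j163.6 Ω
  Z2: Z = R = 394 Ω
  Z3: Z = R = 1250 Ω
Step 3 — With open output, the series arm Z2 and the output shunt Z3 appear in series to ground: Z2 + Z3 = 1644 Ω.
Step 4 — Parallel with input shunt Z1: Z_in = Z1 || (Z2 + Z3) = 16.12 - j162 Ω = 162.8∠-84.3° Ω.
Step 5 — Source phasor: V = 79.6∠-18.2° V = 75.62 - j24.86 V.
Step 6 — Current: I = V / Z = 0.198 + j0.4471 A = 0.4889∠66.1° A.
Step 7 — Complex power: S = V·I* = 3.854 - j38.73 VA.
Step 8 — Real power: P = Re(S) = 3.854 W.
Step 9 — Reactive power: Q = Im(S) = -38.73 VAR.
Step 10 — Apparent power: |S| = 38.92 VA.
Step 11 — Power factor: PF = P/|S| = 0.09903 (leading).

(a) P = 3.854 W  (b) Q = -38.73 VAR  (c) S = 38.92 VA  (d) PF = 0.09903 (leading)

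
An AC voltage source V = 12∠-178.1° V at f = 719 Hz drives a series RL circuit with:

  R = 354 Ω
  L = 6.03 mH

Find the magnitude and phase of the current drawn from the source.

Step 1 — Angular frequency: ω = 2π·f = 2π·719 = 4518 rad/s.
Step 2 — Component impedances:
  R: Z = R = 354 Ω
  L: Z = jωL = j·4518·0.00603 = 0 + j27.24 Ω
Step 3 — Series combination: Z_total = R + L = 354 + j27.24 Ω = 355∠4.4° Ω.
Step 4 — Source phasor: V = 12∠-178.1° V = -11.99 - j0.3979 V.
Step 5 — Ohm's law: I = V / Z_total = (-11.99 - j0.3979) / (354 + j27.24) = -0.03377 + j0.001474 A.
Step 6 — Convert to polar: |I| = 0.0338 A, ∠I = 177.5°.

I = 0.0338∠177.5° A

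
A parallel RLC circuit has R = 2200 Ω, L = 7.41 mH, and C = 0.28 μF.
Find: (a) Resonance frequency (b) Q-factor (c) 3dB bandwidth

Step 1 — Resonance: ω₀ = 1/√(LC) = 1/√(0.00741·2.8e-07) = 2.195e+04 rad/s.
Step 2 — f₀ = ω₀/(2π) = 3494 Hz.
Step 3 — Parallel Q: Q = R/(ω₀L) = 2200/(2.195e+04·0.00741) = 13.52.
Step 4 — Bandwidth: Δω = ω₀/Q = 1623 rad/s; BW = Δω/(2π) = 258.4 Hz.

(a) f₀ = 3494 Hz  (b) Q = 13.52  (c) BW = 258.4 Hz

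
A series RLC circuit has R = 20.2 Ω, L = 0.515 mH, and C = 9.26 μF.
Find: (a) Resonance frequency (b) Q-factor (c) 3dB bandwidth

Step 1 — Resonance condition Im(Z)=0 gives ω₀ = 1/√(LC).
Step 2 — ω₀ = 1/√(0.000515·9.26e-06) = 1.448e+04 rad/s.
Step 3 — f₀ = ω₀/(2π) = 2305 Hz.
Step 4 — Series Q: Q = ω₀L/R = 1.448e+04·0.000515/20.2 = 0.3692.
Step 5 — 3dB bandwidth: Δω = ω₀/Q = 3.922e+04 rad/s; BW = Δω/(2π) = 6243 Hz.

(a) f₀ = 2305 Hz  (b) Q = 0.3692  (c) BW = 6243 Hz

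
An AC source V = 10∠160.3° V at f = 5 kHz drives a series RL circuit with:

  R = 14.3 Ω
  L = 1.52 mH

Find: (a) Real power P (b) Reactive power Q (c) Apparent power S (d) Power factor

Step 1 — Angular frequency: ω = 2π·f = 2π·5000 = 3.142e+04 rad/s.
Step 2 — Component impedances:
  R: Z = R = 14.3 Ω
  L: Z = jωL = j·3.142e+04·0.00152 = 0 + j47.75 Ω
Step 3 — Series combination: Z_total = R + L = 14.3 + j47.75 Ω = 49.85∠73.3° Ω.
Step 4 — Source phasor: V = 10∠160.3° V = -9.415 + j3.371 V.
Step 5 — Current: I = V / Z = 0.0106 + j0.2003 A = 0.2006∠87.0° A.
Step 6 — Complex power: S = V·I* = 0.5755 + j1.922 VA.
Step 7 — Real power: P = Re(S) = 0.5755 W.
Step 8 — Reactive power: Q = Im(S) = 1.922 VAR.
Step 9 — Apparent power: |S| = 2.006 VA.
Step 10 — Power factor: PF = P/|S| = 0.2869 (lagging).

(a) P = 0.5755 W  (b) Q = 1.922 VAR  (c) S = 2.006 VA  (d) PF = 0.2869 (lagging)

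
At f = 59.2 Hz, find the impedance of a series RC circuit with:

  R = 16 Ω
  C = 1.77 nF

Step 1 — Angular frequency: ω = 2π·f = 2π·59.2 = 372 rad/s.
Step 2 — Component impedances:
  R: Z = R = 16 Ω
  C: Z = 1/(jωC) = -j/(ω·C) = 0 - j1.519e+06 Ω
Step 3 — Series combination: Z_total = R + C = 16 - j1.519e+06 Ω = 1.519e+06∠-90.0° Ω.

Z = 16 - j1.519e+06 Ω = 1.519e+06∠-90.0° Ω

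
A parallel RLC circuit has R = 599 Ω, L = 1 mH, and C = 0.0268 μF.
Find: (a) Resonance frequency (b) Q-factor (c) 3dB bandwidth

Step 1 — Resonance: ω₀ = 1/√(LC) = 1/√(0.001·2.68e-08) = 1.932e+05 rad/s.
Step 2 — f₀ = ω₀/(2π) = 3.074e+04 Hz.
Step 3 — Parallel Q: Q = R/(ω₀L) = 599/(1.932e+05·0.001) = 3.101.
Step 4 — Bandwidth: Δω = ω₀/Q = 6.229e+04 rad/s; BW = Δω/(2π) = 9914 Hz.

(a) f₀ = 3.074e+04 Hz  (b) Q = 3.101  (c) BW = 9914 Hz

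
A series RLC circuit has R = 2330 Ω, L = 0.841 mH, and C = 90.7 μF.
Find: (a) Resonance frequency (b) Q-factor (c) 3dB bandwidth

Step 1 — Resonance: ω₀ = 1/√(LC) = 1/√(0.000841·9.07e-05) = 3621 rad/s.
Step 2 — f₀ = ω₀/(2π) = 576.3 Hz.
Step 3 — Series Q: Q = ω₀L/R = 3621·0.000841/2330 = 0.001307.
Step 4 — Bandwidth: Δω = ω₀/Q = 2.771e+06 rad/s; BW = Δω/(2π) = 4.409e+05 Hz.

(a) f₀ = 576.3 Hz  (b) Q = 0.001307  (c) BW = 4.409e+05 Hz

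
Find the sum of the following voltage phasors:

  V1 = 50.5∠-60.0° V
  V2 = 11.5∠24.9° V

Step 1 — Convert each phasor to rectangular form:
  V1 = 50.5·(cos(-60.0°) + j·sin(-60.0°)) = 25.25 - j43.73 V
  V2 = 11.5·(cos(24.9°) + j·sin(24.9°)) = 10.43 + j4.842 V
Step 2 — Sum components: V_total = 35.68 - j38.89 V.
Step 3 — Convert to polar: |V_total| = 52.78 V, ∠V_total = -47.5°.

V_total = 52.78∠-47.5° V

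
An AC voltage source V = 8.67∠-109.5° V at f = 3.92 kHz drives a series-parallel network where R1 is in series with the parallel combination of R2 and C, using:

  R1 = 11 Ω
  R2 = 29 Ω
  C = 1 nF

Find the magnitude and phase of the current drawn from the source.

Step 1 — Angular frequency: ω = 2π·f = 2π·3920 = 2.463e+04 rad/s.
Step 2 — Component impedances:
  R1: Z = R = 11 Ω
  R2: Z = R = 29 Ω
  C: Z = 1/(jωC) = -j/(ω·C) = 0 - j4.06e+04 Ω
Step 3 — Parallel branch: R2 || C = 1/(1/R2 + 1/C) = 29 - j0.02071 Ω.
Step 4 — Series with R1: Z_total = R1 + (R2 || C) = 40 - j0.02071 Ω = 40∠-0.0° Ω.
Step 5 — Source phasor: V = 8.67∠-109.5° V = -2.894 - j8.173 V.
Step 6 — Ohm's law: I = V / Z_total = (-2.894 - j8.173) / (40 - j0.02071) = -0.07225 - j0.2044 A.
Step 7 — Convert to polar: |I| = 0.2168 A, ∠I = -109.5°.

I = 0.2168∠-109.5° A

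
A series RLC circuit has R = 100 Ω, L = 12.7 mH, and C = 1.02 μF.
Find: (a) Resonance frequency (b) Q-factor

Step 1 — Resonance condition Im(Z)=0 gives ω₀ = 1/√(LC).
Step 2 — ω₀ = 1/√(0.0127·1.02e-06) = 8786 rad/s.
Step 3 — f₀ = ω₀/(2π) = 1398 Hz.
Step 4 — Series Q: Q = ω₀L/R = 8786·0.0127/100 = 1.116.

(a) f₀ = 1398 Hz  (b) Q = 1.116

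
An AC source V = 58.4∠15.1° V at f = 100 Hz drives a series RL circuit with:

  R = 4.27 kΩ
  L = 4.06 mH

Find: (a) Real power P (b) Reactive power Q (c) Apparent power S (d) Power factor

Step 1 — Angular frequency: ω = 2π·f = 2π·100 = 628.3 rad/s.
Step 2 — Component impedances:
  R: Z = R = 4270 Ω
  L: Z = jωL = j·628.3·0.00406 = 0 + j2.551 Ω
Step 3 — Series combination: Z_total = R + L = 4270 + j2.551 Ω = 4270∠0.0° Ω.
Step 4 — Source phasor: V = 58.4∠15.1° V = 56.38 + j15.21 V.
Step 5 — Current: I = V / Z = 0.01321 + j0.003555 A = 0.01368∠15.1° A.
Step 6 — Complex power: S = V·I* = 0.7987 + j0.0004772 VA.
Step 7 — Real power: P = Re(S) = 0.7987 W.
Step 8 — Reactive power: Q = Im(S) = 0.0004772 VAR.
Step 9 — Apparent power: |S| = 0.7987 VA.
Step 10 — Power factor: PF = P/|S| = 1 (lagging).

(a) P = 0.7987 W  (b) Q = 0.0004772 VAR  (c) S = 0.7987 VA  (d) PF = 1 (lagging)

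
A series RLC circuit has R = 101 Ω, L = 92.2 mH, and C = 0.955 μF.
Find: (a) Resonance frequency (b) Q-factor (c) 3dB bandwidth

Step 1 — Resonance condition Im(Z)=0 gives ω₀ = 1/√(LC).
Step 2 — ω₀ = 1/√(0.0922·9.55e-07) = 3370 rad/s.
Step 3 — f₀ = ω₀/(2π) = 536.4 Hz.
Step 4 — Series Q: Q = ω₀L/R = 3370·0.0922/101 = 3.076.
Step 5 — 3dB bandwidth: Δω = ω₀/Q = 1095 rad/s; BW = Δω/(2π) = 174.3 Hz.

(a) f₀ = 536.4 Hz  (b) Q = 3.076  (c) BW = 174.3 Hz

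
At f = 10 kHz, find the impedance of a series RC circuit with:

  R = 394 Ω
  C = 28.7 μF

Step 1 — Angular frequency: ω = 2π·f = 2π·1e+04 = 6.283e+04 rad/s.
Step 2 — Component impedances:
  R: Z = R = 394 Ω
  C: Z = 1/(jωC) = -j/(ω·C) = 0 - j0.5545 Ω
Step 3 — Series combination: Z_total = R + C = 394 - j0.5545 Ω = 394∠-0.1° Ω.

Z = 394 - j0.5545 Ω = 394∠-0.1° Ω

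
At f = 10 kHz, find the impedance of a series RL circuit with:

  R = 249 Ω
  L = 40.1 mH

Step 1 — Angular frequency: ω = 2π·f = 2π·1e+04 = 6.283e+04 rad/s.
Step 2 — Component impedances:
  R: Z = R = 249 Ω
  L: Z = jωL = j·6.283e+04·0.0401 = 0 + j2520 Ω
Step 3 — Series combination: Z_total = R + L = 249 + j2520 Ω = 2532∠84.4° Ω.

Z = 249 + j2520 Ω = 2532∠84.4° Ω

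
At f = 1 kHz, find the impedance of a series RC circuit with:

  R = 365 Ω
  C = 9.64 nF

Step 1 — Angular frequency: ω = 2π·f = 2π·1000 = 6283 rad/s.
Step 2 — Component impedances:
  R: Z = R = 365 Ω
  C: Z = 1/(jωC) = -j/(ω·C) = 0 - j1.651e+04 Ω
Step 3 — Series combination: Z_total = R + C = 365 - j1.651e+04 Ω = 1.651e+04∠-88.7° Ω.

Z = 365 - j1.651e+04 Ω = 1.651e+04∠-88.7° Ω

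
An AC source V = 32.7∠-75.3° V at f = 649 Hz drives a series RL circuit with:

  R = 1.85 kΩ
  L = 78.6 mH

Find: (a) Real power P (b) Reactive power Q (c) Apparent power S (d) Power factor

Step 1 — Angular frequency: ω = 2π·f = 2π·649 = 4078 rad/s.
Step 2 — Component impedances:
  R: Z = R = 1850 Ω
  L: Z = jωL = j·4078·0.0786 = 0 + j320.5 Ω
Step 3 — Series combination: Z_total = R + L = 1850 + j320.5 Ω = 1878∠9.8° Ω.
Step 4 — Source phasor: V = 32.7∠-75.3° V = 8.298 - j31.63 V.
Step 5 — Current: I = V / Z = 0.001479 - j0.01735 A = 0.01742∠-85.1° A.
Step 6 — Complex power: S = V·I* = 0.5612 + j0.09722 VA.
Step 7 — Real power: P = Re(S) = 0.5612 W.
Step 8 — Reactive power: Q = Im(S) = 0.09722 VAR.
Step 9 — Apparent power: |S| = 0.5695 VA.
Step 10 — Power factor: PF = P/|S| = 0.9853 (lagging).

(a) P = 0.5612 W  (b) Q = 0.09722 VAR  (c) S = 0.5695 VA  (d) PF = 0.9853 (lagging)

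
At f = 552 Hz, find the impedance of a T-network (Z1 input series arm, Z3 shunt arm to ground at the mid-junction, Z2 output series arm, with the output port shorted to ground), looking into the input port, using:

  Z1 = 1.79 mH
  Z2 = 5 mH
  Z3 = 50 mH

Step 1 — Angular frequency: ω = 2π·f = 2π·552 = 3468 rad/s.
Step 2 — Component impedances:
  Z1: Z = jωL = j·3468·0.00179 = 0 + j6.208 Ω
  Z2: Z = jωL = j·3468·0.005 = 0 + j17.34 Ω
  Z3: Z = jωL = j·3468·0.05 = 0 + j173.4 Ω
Step 3 — With the output port shorted to ground, the output series arm Z2 runs from the junction to ground; the shunt arm Z3 also runs from the junction to ground. They appear in parallel: Z3 || Z2 = 0 + j15.77 Ω.
Step 4 — Series with input arm Z1: Z_in = Z1 + (Z3 || Z2) = 0 + j21.97 Ω = 21.97∠90.0° Ω.

Z = 0 + j21.97 Ω = 21.97∠90.0° Ω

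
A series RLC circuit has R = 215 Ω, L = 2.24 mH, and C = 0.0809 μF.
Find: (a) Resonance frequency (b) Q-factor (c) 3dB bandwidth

Step 1 — Resonance: ω₀ = 1/√(LC) = 1/√(0.00224·8.09e-08) = 7.429e+04 rad/s.
Step 2 — f₀ = ω₀/(2π) = 1.182e+04 Hz.
Step 3 — Series Q: Q = ω₀L/R = 7.429e+04·0.00224/215 = 0.7739.
Step 4 — Bandwidth: Δω = ω₀/Q = 9.598e+04 rad/s; BW = Δω/(2π) = 1.528e+04 Hz.

(a) f₀ = 1.182e+04 Hz  (b) Q = 0.7739  (c) BW = 1.528e+04 Hz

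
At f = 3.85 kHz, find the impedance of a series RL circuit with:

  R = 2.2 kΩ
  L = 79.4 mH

Step 1 — Angular frequency: ω = 2π·f = 2π·3850 = 2.419e+04 rad/s.
Step 2 — Component impedances:
  R: Z = R = 2200 Ω
  L: Z = jωL = j·2.419e+04·0.0794 = 0 + j1921 Ω
Step 3 — Series combination: Z_total = R + L = 2200 + j1921 Ω = 2920∠41.1° Ω.

Z = 2200 + j1921 Ω = 2920∠41.1° Ω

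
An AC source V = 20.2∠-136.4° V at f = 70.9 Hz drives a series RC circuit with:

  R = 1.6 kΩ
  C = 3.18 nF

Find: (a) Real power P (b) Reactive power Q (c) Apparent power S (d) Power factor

Step 1 — Angular frequency: ω = 2π·f = 2π·70.9 = 445.5 rad/s.
Step 2 — Component impedances:
  R: Z = R = 1600 Ω
  C: Z = 1/(jωC) = -j/(ω·C) = 0 - j7.059e+05 Ω
Step 3 — Series combination: Z_total = R + C = 1600 - j7.059e+05 Ω = 7.059e+05∠-89.9° Ω.
Step 4 — Source phasor: V = 20.2∠-136.4° V = -14.63 - j13.93 V.
Step 5 — Current: I = V / Z = 1.969e-05 - j2.077e-05 A = 2.862e-05∠-46.5° A.
Step 6 — Complex power: S = V·I* = 1.31e-06 - j0.000578 VA.
Step 7 — Real power: P = Re(S) = 1.31e-06 W.
Step 8 — Reactive power: Q = Im(S) = -0.000578 VAR.
Step 9 — Apparent power: |S| = 0.000578 VA.
Step 10 — Power factor: PF = P/|S| = 0.002267 (leading).

(a) P = 1.31e-06 W  (b) Q = -0.000578 VAR  (c) S = 0.000578 VA  (d) PF = 0.002267 (leading)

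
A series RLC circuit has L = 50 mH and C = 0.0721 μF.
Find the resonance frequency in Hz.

Step 1 — Resonance condition Im(Z)=0 gives ω₀ = 1/√(LC).
Step 2 — ω₀ = 1/√(0.05·7.21e-08) = 1.666e+04 rad/s.
Step 3 — f₀ = ω₀/(2π) = 2651 Hz.

f₀ = 2651 Hz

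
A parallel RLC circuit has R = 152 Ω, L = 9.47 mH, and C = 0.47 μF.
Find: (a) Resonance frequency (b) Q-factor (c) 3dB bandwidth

Step 1 — Resonance: ω₀ = 1/√(LC) = 1/√(0.00947·4.7e-07) = 1.499e+04 rad/s.
Step 2 — f₀ = ω₀/(2π) = 2386 Hz.
Step 3 — Parallel Q: Q = R/(ω₀L) = 152/(1.499e+04·0.00947) = 1.071.
Step 4 — Bandwidth: Δω = ω₀/Q = 1.4e+04 rad/s; BW = Δω/(2π) = 2228 Hz.

(a) f₀ = 2386 Hz  (b) Q = 1.071  (c) BW = 2228 Hz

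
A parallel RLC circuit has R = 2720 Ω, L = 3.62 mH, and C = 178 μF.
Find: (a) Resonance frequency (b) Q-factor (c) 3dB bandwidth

Step 1 — Resonance: ω₀ = 1/√(LC) = 1/√(0.00362·0.000178) = 1246 rad/s.
Step 2 — f₀ = ω₀/(2π) = 198.3 Hz.
Step 3 — Parallel Q: Q = R/(ω₀L) = 2720/(1246·0.00362) = 603.1.
Step 4 — Bandwidth: Δω = ω₀/Q = 2.065 rad/s; BW = Δω/(2π) = 0.3287 Hz.

(a) f₀ = 198.3 Hz  (b) Q = 603.1  (c) BW = 0.3287 Hz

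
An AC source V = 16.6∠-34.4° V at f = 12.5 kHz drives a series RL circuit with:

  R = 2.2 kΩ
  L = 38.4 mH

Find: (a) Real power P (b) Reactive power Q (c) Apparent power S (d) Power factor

Step 1 — Angular frequency: ω = 2π·f = 2π·1.25e+04 = 7.854e+04 rad/s.
Step 2 — Component impedances:
  R: Z = R = 2200 Ω
  L: Z = jωL = j·7.854e+04·0.0384 = 0 + j3016 Ω
Step 3 — Series combination: Z_total = R + L = 2200 + j3016 Ω = 3733∠53.9° Ω.
Step 4 — Source phasor: V = 16.6∠-34.4° V = 13.7 - j9.378 V.
Step 5 — Current: I = V / Z = 0.0001326 - j0.004445 A = 0.004447∠-88.3° A.
Step 6 — Complex power: S = V·I* = 0.0435 + j0.05964 VA.
Step 7 — Real power: P = Re(S) = 0.0435 W.
Step 8 — Reactive power: Q = Im(S) = 0.05964 VAR.
Step 9 — Apparent power: |S| = 0.07382 VA.
Step 10 — Power factor: PF = P/|S| = 0.5893 (lagging).

(a) P = 0.0435 W  (b) Q = 0.05964 VAR  (c) S = 0.07382 VA  (d) PF = 0.5893 (lagging)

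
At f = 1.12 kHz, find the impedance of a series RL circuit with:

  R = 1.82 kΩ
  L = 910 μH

Step 1 — Angular frequency: ω = 2π·f = 2π·1120 = 7037 rad/s.
Step 2 — Component impedances:
  R: Z = R = 1820 Ω
  L: Z = jωL = j·7037·0.00091 = 0 + j6.404 Ω
Step 3 — Series combination: Z_total = R + L = 1820 + j6.404 Ω = 1820∠0.2° Ω.

Z = 1820 + j6.404 Ω = 1820∠0.2° Ω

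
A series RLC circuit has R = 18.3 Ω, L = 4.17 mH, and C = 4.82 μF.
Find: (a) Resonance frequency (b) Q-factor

Step 1 — Resonance condition Im(Z)=0 gives ω₀ = 1/√(LC).
Step 2 — ω₀ = 1/√(0.00417·4.82e-06) = 7054 rad/s.
Step 3 — f₀ = ω₀/(2π) = 1123 Hz.
Step 4 — Series Q: Q = ω₀L/R = 7054·0.00417/18.3 = 1.607.

(a) f₀ = 1123 Hz  (b) Q = 1.607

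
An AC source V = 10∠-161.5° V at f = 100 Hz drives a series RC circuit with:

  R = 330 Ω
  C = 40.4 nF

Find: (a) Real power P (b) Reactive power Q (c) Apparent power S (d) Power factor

Step 1 — Angular frequency: ω = 2π·f = 2π·100 = 628.3 rad/s.
Step 2 — Component impedances:
  R: Z = R = 330 Ω
  C: Z = 1/(jωC) = -j/(ω·C) = 0 - j3.939e+04 Ω
Step 3 — Series combination: Z_total = R + C = 330 - j3.939e+04 Ω = 3.94e+04∠-89.5° Ω.
Step 4 — Source phasor: V = 10∠-161.5° V = -9.483 - j3.173 V.
Step 5 — Current: I = V / Z = 7.852e-05 - j0.0002414 A = 0.0002538∠-72.0° A.
Step 6 — Complex power: S = V·I* = 2.126e-05 - j0.002538 VA.
Step 7 — Real power: P = Re(S) = 2.126e-05 W.
Step 8 — Reactive power: Q = Im(S) = -0.002538 VAR.
Step 9 — Apparent power: |S| = 0.002538 VA.
Step 10 — Power factor: PF = P/|S| = 0.008376 (leading).

(a) P = 2.126e-05 W  (b) Q = -0.002538 VAR  (c) S = 0.002538 VA  (d) PF = 0.008376 (leading)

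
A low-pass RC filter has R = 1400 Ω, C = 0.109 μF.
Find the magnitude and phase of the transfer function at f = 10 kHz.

Step 1 — Angular frequency: ω = 2π·1e+04 = 6.283e+04 rad/s.
Step 2 — Transfer function: H(jω) = 1/(1 + jωRC).
Step 3 — Denominator: 1 + jωRC = 1 + j·6.283e+04·1400·1.09e-07 = 1 + j9.588.
Step 4 — H = 0.01076 - j0.1032.
Step 5 — Magnitude: |H| = 0.1037 (-19.7 dB); phase: φ = -84.0°.

|H| = 0.1037 (-19.7 dB), φ = -84.0°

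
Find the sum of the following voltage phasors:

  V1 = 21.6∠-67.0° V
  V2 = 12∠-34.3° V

Step 1 — Convert each phasor to rectangular form:
  V1 = 21.6·(cos(-67.0°) + j·sin(-67.0°)) = 8.44 - j19.88 V
  V2 = 12·(cos(-34.3°) + j·sin(-34.3°)) = 9.913 - j6.762 V
Step 2 — Sum components: V_total = 18.35 - j26.65 V.
Step 3 — Convert to polar: |V_total| = 32.35 V, ∠V_total = -55.4°.

V_total = 32.35∠-55.4° V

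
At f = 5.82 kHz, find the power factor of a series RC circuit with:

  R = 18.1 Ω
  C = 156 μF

Step 1 — Angular frequency: ω = 2π·f = 2π·5820 = 3.657e+04 rad/s.
Step 2 — Component impedances:
  R: Z = R = 18.1 Ω
  C: Z = 1/(jωC) = -j/(ω·C) = 0 - j0.1753 Ω
Step 3 — Series combination: Z_total = R + C = 18.1 - j0.1753 Ω = 18.1∠-0.6° Ω.
Step 4 — Power factor: PF = cos(φ) = Re(Z)/|Z| = 18.1/18.1 = 1.
Step 5 — Type: Im(Z) = -0.1753 ⇒ leading (phase φ = -0.6°).

PF = 1 (leading, φ = -0.6°)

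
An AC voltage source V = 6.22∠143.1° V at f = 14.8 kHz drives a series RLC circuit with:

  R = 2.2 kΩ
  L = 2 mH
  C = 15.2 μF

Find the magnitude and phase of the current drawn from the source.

Step 1 — Angular frequency: ω = 2π·f = 2π·1.48e+04 = 9.299e+04 rad/s.
Step 2 — Component impedances:
  R: Z = R = 2200 Ω
  L: Z = jωL = j·9.299e+04·0.002 = 0 + j186 Ω
  C: Z = 1/(jωC) = -j/(ω·C) = 0 - j0.7075 Ω
Step 3 — Series combination: Z_total = R + L + C = 2200 + j185.3 Ω = 2208∠4.8° Ω.
Step 4 — Source phasor: V = 6.22∠143.1° V = -4.974 + j3.735 V.
Step 5 — Ohm's law: I = V / Z_total = (-4.974 + j3.735) / (2200 + j185.3) = -0.002103 + j0.001875 A.
Step 6 — Convert to polar: |I| = 0.002817 A, ∠I = 138.3°.

I = 0.002817∠138.3° A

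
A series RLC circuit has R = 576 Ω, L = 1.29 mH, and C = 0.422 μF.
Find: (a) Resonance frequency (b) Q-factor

Step 1 — Resonance condition Im(Z)=0 gives ω₀ = 1/√(LC).
Step 2 — ω₀ = 1/√(0.00129·4.22e-07) = 4.286e+04 rad/s.
Step 3 — f₀ = ω₀/(2π) = 6821 Hz.
Step 4 — Series Q: Q = ω₀L/R = 4.286e+04·0.00129/576 = 0.09599.

(a) f₀ = 6821 Hz  (b) Q = 0.09599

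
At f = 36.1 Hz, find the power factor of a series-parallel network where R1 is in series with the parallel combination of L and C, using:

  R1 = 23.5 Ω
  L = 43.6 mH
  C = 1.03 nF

Step 1 — Angular frequency: ω = 2π·f = 2π·36.1 = 226.8 rad/s.
Step 2 — Component impedances:
  R1: Z = R = 23.5 Ω
  L: Z = jωL = j·226.8·0.0436 = 0 + j9.889 Ω
  C: Z = 1/(jωC) = -j/(ω·C) = 0 - j4.28e+06 Ω
Step 3 — Parallel branch: L || C = 1/(1/L + 1/C) = 0 + j9.89 Ω.
Step 4 — Series with R1: Z_total = R1 + (L || C) = 23.5 + j9.89 Ω = 25.5∠22.8° Ω.
Step 5 — Power factor: PF = cos(φ) = Re(Z)/|Z| = 23.5/25.496 = 0.9217.
Step 6 — Type: Im(Z) = 9.89 ⇒ lagging (phase φ = 22.8°).

PF = 0.9217 (lagging, φ = 22.8°)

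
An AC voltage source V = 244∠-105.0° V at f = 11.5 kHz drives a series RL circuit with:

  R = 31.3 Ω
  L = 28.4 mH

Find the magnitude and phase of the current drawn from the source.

Step 1 — Angular frequency: ω = 2π·f = 2π·1.15e+04 = 7.226e+04 rad/s.
Step 2 — Component impedances:
  R: Z = R = 31.3 Ω
  L: Z = jωL = j·7.226e+04·0.0284 = 0 + j2052 Ω
Step 3 — Series combination: Z_total = R + L = 31.3 + j2052 Ω = 2052∠89.1° Ω.
Step 4 — Source phasor: V = 244∠-105.0° V = -63.15 - j235.7 V.
Step 5 — Ohm's law: I = V / Z_total = (-63.15 - j235.7) / (31.3 + j2052) = -0.1153 + j0.02902 A.
Step 6 — Convert to polar: |I| = 0.1189 A, ∠I = 165.9°.

I = 0.1189∠165.9° A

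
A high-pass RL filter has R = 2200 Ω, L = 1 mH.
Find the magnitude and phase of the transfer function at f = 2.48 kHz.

Step 1 — Angular frequency: ω = 2π·2480 = 1.558e+04 rad/s.
Step 2 — Transfer function: H(jω) = jωL/(R + jωL).
Step 3 — Numerator jωL = j·15.58; denominator R + jωL = 2200 + j15.58.
Step 4 — H = 5.016e-05 + j0.007083.
Step 5 — Magnitude: |H| = 0.007083 (-43.0 dB); phase: φ = 89.6°.

|H| = 0.007083 (-43.0 dB), φ = 89.6°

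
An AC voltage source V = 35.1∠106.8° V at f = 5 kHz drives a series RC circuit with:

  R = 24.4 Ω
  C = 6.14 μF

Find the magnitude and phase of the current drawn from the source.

Step 1 — Angular frequency: ω = 2π·f = 2π·5000 = 3.142e+04 rad/s.
Step 2 — Component impedances:
  R: Z = R = 24.4 Ω
  C: Z = 1/(jωC) = -j/(ω·C) = 0 - j5.184 Ω
Step 3 — Series combination: Z_total = R + C = 24.4 - j5.184 Ω = 24.94∠-12.0° Ω.
Step 4 — Source phasor: V = 35.1∠106.8° V = -10.15 + j33.6 V.
Step 5 — Ohm's law: I = V / Z_total = (-10.15 + j33.6) / (24.4 - j5.184) = -0.6778 + j1.233 A.
Step 6 — Convert to polar: |I| = 1.407 A, ∠I = 118.8°.

I = 1.407∠118.8° A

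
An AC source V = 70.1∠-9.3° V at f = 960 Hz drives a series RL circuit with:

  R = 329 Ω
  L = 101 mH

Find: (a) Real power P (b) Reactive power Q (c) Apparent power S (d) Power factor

Step 1 — Angular frequency: ω = 2π·f = 2π·960 = 6032 rad/s.
Step 2 — Component impedances:
  R: Z = R = 329 Ω
  L: Z = jωL = j·6032·0.101 = 0 + j609.2 Ω
Step 3 — Series combination: Z_total = R + L = 329 + j609.2 Ω = 692.4∠61.6° Ω.
Step 4 — Source phasor: V = 70.1∠-9.3° V = 69.18 - j11.33 V.
Step 5 — Current: I = V / Z = 0.03308 - j0.09569 A = 0.1012∠-70.9° A.
Step 6 — Complex power: S = V·I* = 3.372 + j6.245 VA.
Step 7 — Real power: P = Re(S) = 3.372 W.
Step 8 — Reactive power: Q = Im(S) = 6.245 VAR.
Step 9 — Apparent power: |S| = 7.097 VA.
Step 10 — Power factor: PF = P/|S| = 0.4752 (lagging).

(a) P = 3.372 W  (b) Q = 6.245 VAR  (c) S = 7.097 VA  (d) PF = 0.4752 (lagging)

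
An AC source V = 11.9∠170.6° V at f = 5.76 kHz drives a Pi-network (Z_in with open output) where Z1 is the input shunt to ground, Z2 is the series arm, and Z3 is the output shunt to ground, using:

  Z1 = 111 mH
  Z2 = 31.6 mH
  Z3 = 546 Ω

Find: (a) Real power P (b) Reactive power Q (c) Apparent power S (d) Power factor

Step 1 — Angular frequency: ω = 2π·f = 2π·5760 = 3.619e+04 rad/s.
Step 2 — Component impedances:
  Z1: Z = jωL = j·3.619e+04·0.111 = 0 + j4017 Ω
  Z2: Z = jωL = j·3.619e+04·0.0316 = 0 + j1144 Ω
  Z3: Z = R = 546 Ω
Step 3 — With open output, the series arm Z2 and the output shunt Z3 appear in series to ground: Z2 + Z3 = 546 + j1144 Ω.
Step 4 — Parallel with input shunt Z1: Z_in = Z1 || (Z2 + Z3) = 327.2 + j924.8 Ω = 981∠70.5° Ω.
Step 5 — Source phasor: V = 11.9∠170.6° V = -11.74 + j1.944 V.
Step 6 — Current: I = V / Z = -0.002123 + j0.01194 A = 0.01213∠100.1° A.
Step 7 — Complex power: S = V·I* = 0.04814 + j0.1361 VA.
Step 8 — Real power: P = Re(S) = 0.04814 W.
Step 9 — Reactive power: Q = Im(S) = 0.1361 VAR.
Step 10 — Apparent power: |S| = 0.1444 VA.
Step 11 — Power factor: PF = P/|S| = 0.3335 (lagging).

(a) P = 0.04814 W  (b) Q = 0.1361 VAR  (c) S = 0.1444 VA  (d) PF = 0.3335 (lagging)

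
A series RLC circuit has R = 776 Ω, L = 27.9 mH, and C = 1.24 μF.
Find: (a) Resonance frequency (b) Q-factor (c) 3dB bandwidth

Step 1 — Resonance: ω₀ = 1/√(LC) = 1/√(0.0279·1.24e-06) = 5376 rad/s.
Step 2 — f₀ = ω₀/(2π) = 855.7 Hz.
Step 3 — Series Q: Q = ω₀L/R = 5376·0.0279/776 = 0.1933.
Step 4 — Bandwidth: Δω = ω₀/Q = 2.781e+04 rad/s; BW = Δω/(2π) = 4427 Hz.

(a) f₀ = 855.7 Hz  (b) Q = 0.1933  (c) BW = 4427 Hz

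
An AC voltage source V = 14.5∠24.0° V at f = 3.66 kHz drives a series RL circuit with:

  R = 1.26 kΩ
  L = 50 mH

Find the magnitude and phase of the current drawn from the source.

Step 1 — Angular frequency: ω = 2π·f = 2π·3660 = 2.3e+04 rad/s.
Step 2 — Component impedances:
  R: Z = R = 1260 Ω
  L: Z = jωL = j·2.3e+04·0.05 = 0 + j1150 Ω
Step 3 — Series combination: Z_total = R + L = 1260 + j1150 Ω = 1706∠42.4° Ω.
Step 4 — Source phasor: V = 14.5∠24.0° V = 13.25 + j5.898 V.
Step 5 — Ohm's law: I = V / Z_total = (13.25 + j5.898) / (1260 + j1150) = 0.008067 - j0.002681 A.
Step 6 — Convert to polar: |I| = 0.0085 A, ∠I = -18.4°.

I = 0.0085∠-18.4° A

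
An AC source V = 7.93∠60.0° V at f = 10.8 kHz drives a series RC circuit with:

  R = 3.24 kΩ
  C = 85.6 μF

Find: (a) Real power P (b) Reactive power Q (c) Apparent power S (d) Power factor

Step 1 — Angular frequency: ω = 2π·f = 2π·1.08e+04 = 6.786e+04 rad/s.
Step 2 — Component impedances:
  R: Z = R = 3240 Ω
  C: Z = 1/(jωC) = -j/(ω·C) = 0 - j0.1722 Ω
Step 3 — Series combination: Z_total = R + C = 3240 - j0.1722 Ω = 3240∠-0.0° Ω.
Step 4 — Source phasor: V = 7.93∠60.0° V = 3.965 + j6.868 V.
Step 5 — Current: I = V / Z = 0.001224 + j0.00212 A = 0.002448∠60.0° A.
Step 6 — Complex power: S = V·I* = 0.01941 - j1.031e-06 VA.
Step 7 — Real power: P = Re(S) = 0.01941 W.
Step 8 — Reactive power: Q = Im(S) = -1.031e-06 VAR.
Step 9 — Apparent power: |S| = 0.01941 VA.
Step 10 — Power factor: PF = P/|S| = 1 (leading).

(a) P = 0.01941 W  (b) Q = -1.031e-06 VAR  (c) S = 0.01941 VA  (d) PF = 1 (leading)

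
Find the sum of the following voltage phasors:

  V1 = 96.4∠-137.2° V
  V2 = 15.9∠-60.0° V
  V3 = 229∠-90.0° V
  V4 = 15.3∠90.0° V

Step 1 — Convert each phasor to rectangular form:
  V1 = 96.4·(cos(-137.2°) + j·sin(-137.2°)) = -70.73 - j65.5 V
  V2 = 15.9·(cos(-60.0°) + j·sin(-60.0°)) = 7.95 - j13.77 V
  V3 = 229·(cos(-90.0°) + j·sin(-90.0°)) = 0 - j229 V
  V4 = 15.3·(cos(90.0°) + j·sin(90.0°)) = 0 + j15.3 V
Step 2 — Sum components: V_total = -62.78 - j293 V.
Step 3 — Convert to polar: |V_total| = 299.6 V, ∠V_total = -102.1°.

V_total = 299.6∠-102.1° V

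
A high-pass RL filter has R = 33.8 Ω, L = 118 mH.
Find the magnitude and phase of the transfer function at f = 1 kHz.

Step 1 — Angular frequency: ω = 2π·1000 = 6283 rad/s.
Step 2 — Transfer function: H(jω) = jωL/(R + jωL).
Step 3 — Numerator jωL = j·741.4; denominator R + jωL = 33.8 + j741.4.
Step 4 — H = 0.9979 + j0.04549.
Step 5 — Magnitude: |H| = 0.999 (-0.0 dB); phase: φ = 2.6°.

|H| = 0.999 (-0.0 dB), φ = 2.6°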